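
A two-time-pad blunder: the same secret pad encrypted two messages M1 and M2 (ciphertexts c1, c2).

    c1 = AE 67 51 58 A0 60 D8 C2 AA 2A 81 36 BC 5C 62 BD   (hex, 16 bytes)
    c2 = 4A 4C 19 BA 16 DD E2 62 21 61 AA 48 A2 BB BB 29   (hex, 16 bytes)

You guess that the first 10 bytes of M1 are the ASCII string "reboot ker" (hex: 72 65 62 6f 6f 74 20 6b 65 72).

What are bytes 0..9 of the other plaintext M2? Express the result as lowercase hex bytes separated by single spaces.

96 4e 2a 8d d9 c9 1a cb ee 39

First, c1 ⊕ c2 = (M1 ⊕ K) ⊕ (M2 ⊕ K) = M1 ⊕ M2, so the key drops out. Then M2 = (M1 ⊕ M2) ⊕ M1 over the first 10 bytes.
byte 0: (ae ^ 4a) ^ 72 = e4 ^ 72 = 96
byte 1: (67 ^ 4c) ^ 65 = 2b ^ 65 = 4e
byte 2: (51 ^ 19) ^ 62 = 48 ^ 62 = 2a
byte 3: (58 ^ ba) ^ 6f = e2 ^ 6f = 8d
byte 4: (a0 ^ 16) ^ 6f = b6 ^ 6f = d9
byte 5: (60 ^ dd) ^ 74 = bd ^ 74 = c9
byte 6: (d8 ^ e2) ^ 20 = 3a ^ 20 = 1a
byte 7: (c2 ^ 62) ^ 6b = a0 ^ 6b = cb
byte 8: (aa ^ 21) ^ 65 = 8b ^ 65 = ee
byte 9: (2a ^ 61) ^ 72 = 4b ^ 72 = 39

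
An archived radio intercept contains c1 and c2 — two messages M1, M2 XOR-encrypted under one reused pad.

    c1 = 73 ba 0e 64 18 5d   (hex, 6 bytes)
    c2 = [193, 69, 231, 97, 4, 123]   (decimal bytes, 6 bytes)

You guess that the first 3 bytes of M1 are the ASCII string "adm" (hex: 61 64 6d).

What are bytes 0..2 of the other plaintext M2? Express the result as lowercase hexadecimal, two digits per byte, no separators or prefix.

First, c1 ⊕ c2 = (M1 ⊕ K) ⊕ (M2 ⊕ K) = M1 ⊕ M2, so the key drops out. Then M2 = (M1 ⊕ M2) ⊕ M1 over the first 3 bytes.
byte 0: (73 ⊕ c1) ⊕ 61 = b2 ⊕ 61 = d3
byte 1: (ba ⊕ 45) ⊕ 64 = ff ⊕ 64 = 9b
byte 2: (0e ⊕ e7) ⊕ 6d = e9 ⊕ 6d = 84

d39b84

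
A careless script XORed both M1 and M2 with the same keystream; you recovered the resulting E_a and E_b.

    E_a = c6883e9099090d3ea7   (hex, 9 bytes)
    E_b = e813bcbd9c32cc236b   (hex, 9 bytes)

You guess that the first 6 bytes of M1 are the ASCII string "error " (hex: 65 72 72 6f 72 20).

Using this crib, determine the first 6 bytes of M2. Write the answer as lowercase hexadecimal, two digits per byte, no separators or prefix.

First, E_a ⊕ E_b = (M1 ⊕ K) ⊕ (M2 ⊕ K) = M1 ⊕ M2, so the key drops out. Then M2 = (M1 ⊕ M2) ⊕ M1 over the first 6 bytes.
byte 0: (c6 xor e8) xor 65 = 2e xor 65 = 4b
byte 1: (88 xor 13) xor 72 = 9b xor 72 = e9
byte 2: (3e xor bc) xor 72 = 82 xor 72 = f0
byte 3: (90 xor bd) xor 6f = 2d xor 6f = 42
byte 4: (99 xor 9c) xor 72 = 05 xor 72 = 77
byte 5: (09 xor 32) xor 20 = 3b xor 20 = 1b

4be9f042771b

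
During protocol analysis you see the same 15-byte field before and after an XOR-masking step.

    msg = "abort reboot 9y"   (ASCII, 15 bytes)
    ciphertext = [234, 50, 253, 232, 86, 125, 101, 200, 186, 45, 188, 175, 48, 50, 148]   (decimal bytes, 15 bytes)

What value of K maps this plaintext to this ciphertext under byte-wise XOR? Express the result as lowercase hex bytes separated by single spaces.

Since ciphertext = msg ⊕ K, XORing both sides with msg gives K = msg ⊕ ciphertext.
01100001 ^ 11101010 = 10001011
01100010 ^ 00110010 = 01010000
01101111 ^ 11111101 = 10010010
01110010 ^ 11101000 = 10011010
01110100 ^ 01010110 = 00100010
00100000 ^ 01111101 = 01011101
01110010 ^ 01100101 = 00010111
01100101 ^ 11001000 = 10101101
01100010 ^ 10111010 = 11011000
01101111 ^ 00101101 = 01000010
01101111 ^ 10111100 = 11010011
01110100 ^ 10101111 = 11011011
00100000 ^ 00110000 = 00010000
00111001 ^ 00110010 = 00001011
01111001 ^ 10010100 = 11101101

8b 50 92 9a 22 5d 17 ad d8 42 d3 db 10 0b ed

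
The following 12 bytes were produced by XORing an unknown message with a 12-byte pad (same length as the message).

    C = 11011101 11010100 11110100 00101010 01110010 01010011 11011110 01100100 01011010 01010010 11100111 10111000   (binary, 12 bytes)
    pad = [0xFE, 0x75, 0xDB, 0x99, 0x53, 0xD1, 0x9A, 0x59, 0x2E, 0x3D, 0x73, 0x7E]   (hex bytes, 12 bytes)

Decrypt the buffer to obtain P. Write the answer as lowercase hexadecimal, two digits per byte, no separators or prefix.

23a12fb32182443d746f94c6

221 XOR 254 =  35
212 XOR 117 = 161
244 XOR 219 =  47
 42 XOR 153 = 179
114 XOR  83 =  33
 83 XOR 209 = 130
222 XOR 154 =  68
100 XOR  89 =  61
 90 XOR  46 = 116
 82 XOR  61 = 111
231 XOR 115 = 148
184 XOR 126 = 198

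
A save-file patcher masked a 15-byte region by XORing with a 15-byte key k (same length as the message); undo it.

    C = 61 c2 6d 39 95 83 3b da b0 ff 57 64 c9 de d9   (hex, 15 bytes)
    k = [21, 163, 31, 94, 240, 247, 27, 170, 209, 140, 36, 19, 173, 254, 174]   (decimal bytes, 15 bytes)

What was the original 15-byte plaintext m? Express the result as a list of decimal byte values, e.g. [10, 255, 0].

byte 0:  97 ^  21 = 116
byte 1: 194 ^ 163 =  97
byte 2: 109 ^  31 = 114
byte 3:  57 ^  94 = 103
byte 4: 149 ^ 240 = 101
byte 5: 131 ^ 247 = 116
byte 6:  59 ^  27 =  32
byte 7: 218 ^ 170 = 112
byte 8: 176 ^ 209 =  97
byte 9: 255 ^ 140 = 115
byte 10:  87 ^  36 = 115
byte 11: 100 ^  19 = 119
byte 12: 201 ^ 173 = 100
byte 13: 222 ^ 254 =  32
byte 14: 217 ^ 174 = 119

[116, 97, 114, 103, 101, 116, 32, 112, 97, 115, 115, 119, 100, 32, 119]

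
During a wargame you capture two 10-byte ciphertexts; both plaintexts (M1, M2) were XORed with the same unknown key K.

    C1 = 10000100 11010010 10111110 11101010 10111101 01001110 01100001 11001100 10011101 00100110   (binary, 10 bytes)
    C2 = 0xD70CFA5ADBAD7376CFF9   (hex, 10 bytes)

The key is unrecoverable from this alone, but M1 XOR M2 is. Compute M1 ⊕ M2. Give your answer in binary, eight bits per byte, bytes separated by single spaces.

C1 ⊕ C2 = (M1 ⊕ K) ⊕ (M2 ⊕ K) = M1 ⊕ M2 — the shared key cancels under XOR.
84 xor d7 = 53
d2 xor 0c = de
be xor fa = 44
ea xor 5a = b0
bd xor db = 66
4e xor ad = e3
61 xor 73 = 12
cc xor 76 = ba
9d xor cf = 52
26 xor f9 = df

01010011 11011110 01000100 10110000 01100110 11100011 00010010 10111010 01010010 11011111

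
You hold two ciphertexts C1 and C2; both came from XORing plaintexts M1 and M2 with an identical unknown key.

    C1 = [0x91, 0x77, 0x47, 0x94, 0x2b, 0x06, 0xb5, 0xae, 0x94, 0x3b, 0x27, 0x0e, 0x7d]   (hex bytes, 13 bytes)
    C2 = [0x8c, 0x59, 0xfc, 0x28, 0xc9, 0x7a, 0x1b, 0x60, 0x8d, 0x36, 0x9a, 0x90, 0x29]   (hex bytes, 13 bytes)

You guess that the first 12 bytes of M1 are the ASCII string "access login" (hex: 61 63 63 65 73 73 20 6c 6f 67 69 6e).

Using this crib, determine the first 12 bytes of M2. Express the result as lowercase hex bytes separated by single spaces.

7c 4d d8 d9 91 0f 8e a2 76 6a d4 f0

First, C1 ⊕ C2 = (M1 ⊕ K) ⊕ (M2 ⊕ K) = M1 ⊕ M2, so the key drops out. Then M2 = (M1 ⊕ M2) ⊕ M1 over the first 12 bytes.
byte 0: (91 xor 8c) xor 61 = 1d xor 61 = 7c
byte 1: (77 xor 59) xor 63 = 2e xor 63 = 4d
byte 2: (47 xor fc) xor 63 = bb xor 63 = d8
byte 3: (94 xor 28) xor 65 = bc xor 65 = d9
byte 4: (2b xor c9) xor 73 = e2 xor 73 = 91
byte 5: (06 xor 7a) xor 73 = 7c xor 73 = 0f
byte 6: (b5 xor 1b) xor 20 = ae xor 20 = 8e
byte 7: (ae xor 60) xor 6c = ce xor 6c = a2
byte 8: (94 xor 8d) xor 6f = 19 xor 6f = 76
byte 9: (3b xor 36) xor 67 = 0d xor 67 = 6a
byte 10: (27 xor 9a) xor 69 = bd xor 69 = d4
byte 11: (0e xor 90) xor 6e = 9e xor 6e = f0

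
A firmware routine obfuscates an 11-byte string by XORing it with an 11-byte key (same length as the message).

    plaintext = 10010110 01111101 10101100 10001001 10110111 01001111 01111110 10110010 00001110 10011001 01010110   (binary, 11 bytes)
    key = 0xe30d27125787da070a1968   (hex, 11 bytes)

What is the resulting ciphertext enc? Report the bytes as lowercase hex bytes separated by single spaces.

75 70 8b 9b e0 c8 a4 b5 04 80 3e

XOR is its own inverse, so applying the key byte-wise gives the result directly.
150 ⊕ 227 = 117
125 ⊕  13 = 112
172 ⊕  39 = 139
137 ⊕  18 = 155
183 ⊕  87 = 224
 79 ⊕ 135 = 200
126 ⊕ 218 = 164
178 ⊕   7 = 181
 14 ⊕  10 =   4
153 ⊕  25 = 128
 86 ⊕ 104 =  62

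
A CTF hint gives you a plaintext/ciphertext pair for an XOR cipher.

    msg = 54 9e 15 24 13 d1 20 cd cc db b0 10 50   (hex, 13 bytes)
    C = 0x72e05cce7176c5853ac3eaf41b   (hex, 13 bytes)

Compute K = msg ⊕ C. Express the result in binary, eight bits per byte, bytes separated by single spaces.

00100110 01111110 01001001 11101010 01100010 10100111 11100101 01001000 11110110 00011000 01011010 11100100 01001011

Since C = msg ⊕ K, XORing both sides with msg gives K = msg ⊕ C.
01010100 ⊕ 01110010 = 00100110
10011110 ⊕ 11100000 = 01111110
00010101 ⊕ 01011100 = 01001001
00100100 ⊕ 11001110 = 11101010
00010011 ⊕ 01110001 = 01100010
11010001 ⊕ 01110110 = 10100111
00100000 ⊕ 11000101 = 11100101
11001101 ⊕ 10000101 = 01001000
11001100 ⊕ 00111010 = 11110110
11011011 ⊕ 11000011 = 00011000
10110000 ⊕ 11101010 = 01011010
00010000 ⊕ 11110100 = 11100100
01010000 ⊕ 00011011 = 01001011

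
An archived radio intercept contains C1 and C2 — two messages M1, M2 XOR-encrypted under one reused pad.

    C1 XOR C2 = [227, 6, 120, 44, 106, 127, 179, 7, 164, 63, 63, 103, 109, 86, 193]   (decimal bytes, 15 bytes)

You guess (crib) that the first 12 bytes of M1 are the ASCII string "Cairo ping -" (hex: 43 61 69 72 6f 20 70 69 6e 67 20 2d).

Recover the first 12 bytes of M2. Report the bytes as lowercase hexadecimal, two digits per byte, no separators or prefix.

a067115e055fc36eca581f4a

Since C1 ⊕ C2 = M1 ⊕ M2, XORing with the guessed M1 bytes yields the corresponding M2 bytes: M2 = (C1 ⊕ C2) ⊕ M1.
byte 0: e3 xor 43 = a0
byte 1: 06 xor 61 = 67
byte 2: 78 xor 69 = 11
byte 3: 2c xor 72 = 5e
byte 4: 6a xor 6f = 05
byte 5: 7f xor 20 = 5f
byte 6: b3 xor 70 = c3
byte 7: 07 xor 69 = 6e
byte 8: a4 xor 6e = ca
byte 9: 3f xor 67 = 58
byte 10: 3f xor 20 = 1f
byte 11: 67 xor 2d = 4a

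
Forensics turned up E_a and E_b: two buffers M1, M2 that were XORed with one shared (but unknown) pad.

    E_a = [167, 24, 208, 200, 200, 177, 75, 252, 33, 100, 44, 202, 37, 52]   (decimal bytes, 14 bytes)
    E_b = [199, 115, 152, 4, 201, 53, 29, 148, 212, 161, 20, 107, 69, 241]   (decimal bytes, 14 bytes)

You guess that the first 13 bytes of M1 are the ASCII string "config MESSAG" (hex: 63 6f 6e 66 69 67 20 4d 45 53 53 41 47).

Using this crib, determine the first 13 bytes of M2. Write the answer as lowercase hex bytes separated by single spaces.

First, E_a ⊕ E_b = (M1 ⊕ K) ⊕ (M2 ⊕ K) = M1 ⊕ M2, so the key drops out. Then M2 = (M1 ⊕ M2) ⊕ M1 over the first 13 bytes.
byte 0: (a7 ^ c7) ^ 63 = 60 ^ 63 = 03
byte 1: (18 ^ 73) ^ 6f = 6b ^ 6f = 04
byte 2: (d0 ^ 98) ^ 6e = 48 ^ 6e = 26
byte 3: (c8 ^ 04) ^ 66 = cc ^ 66 = aa
byte 4: (c8 ^ c9) ^ 69 = 01 ^ 69 = 68
byte 5: (b1 ^ 35) ^ 67 = 84 ^ 67 = e3
byte 6: (4b ^ 1d) ^ 20 = 56 ^ 20 = 76
byte 7: (fc ^ 94) ^ 4d = 68 ^ 4d = 25
byte 8: (21 ^ d4) ^ 45 = f5 ^ 45 = b0
byte 9: (64 ^ a1) ^ 53 = c5 ^ 53 = 96
byte 10: (2c ^ 14) ^ 53 = 38 ^ 53 = 6b
byte 11: (ca ^ 6b) ^ 41 = a1 ^ 41 = e0
byte 12: (25 ^ 45) ^ 47 = 60 ^ 47 = 27

03 04 26 aa 68 e3 76 25 b0 96 6b e0 27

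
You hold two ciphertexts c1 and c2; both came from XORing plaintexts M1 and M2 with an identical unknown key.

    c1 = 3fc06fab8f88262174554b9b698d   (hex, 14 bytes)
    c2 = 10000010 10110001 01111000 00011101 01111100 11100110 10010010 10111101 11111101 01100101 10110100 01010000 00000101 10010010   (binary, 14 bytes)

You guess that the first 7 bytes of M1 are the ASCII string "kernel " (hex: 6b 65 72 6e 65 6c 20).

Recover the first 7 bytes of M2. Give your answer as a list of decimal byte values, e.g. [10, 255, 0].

[214, 20, 101, 216, 150, 2, 148]

First, c1 ⊕ c2 = (M1 ⊕ K) ⊕ (M2 ⊕ K) = M1 ⊕ M2, so the key drops out. Then M2 = (M1 ⊕ M2) ⊕ M1 over the first 7 bytes.
byte 0: (3f ^ 82) ^ 6b = bd ^ 6b = d6
byte 1: (c0 ^ b1) ^ 65 = 71 ^ 65 = 14
byte 2: (6f ^ 78) ^ 72 = 17 ^ 72 = 65
byte 3: (ab ^ 1d) ^ 6e = b6 ^ 6e = d8
byte 4: (8f ^ 7c) ^ 65 = f3 ^ 65 = 96
byte 5: (88 ^ e6) ^ 6c = 6e ^ 6c = 02
byte 6: (26 ^ 92) ^ 20 = b4 ^ 20 = 94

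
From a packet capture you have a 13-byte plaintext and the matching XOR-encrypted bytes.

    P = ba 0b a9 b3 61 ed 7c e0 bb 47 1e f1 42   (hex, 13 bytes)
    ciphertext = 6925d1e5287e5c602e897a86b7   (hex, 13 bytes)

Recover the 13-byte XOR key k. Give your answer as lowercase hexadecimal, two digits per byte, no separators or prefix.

Since ciphertext = P ⊕ k, XORing both sides with P gives k = P ⊕ ciphertext.
186 ^ 105 = 211
 11 ^  37 =  46
169 ^ 209 = 120
179 ^ 229 =  86
 97 ^  40 =  73
237 ^ 126 = 147
124 ^  92 =  32
224 ^  96 = 128
187 ^  46 = 149
 71 ^ 137 = 206
 30 ^ 122 = 100
241 ^ 134 = 119
 66 ^ 183 = 245

d32e78564993208095ce6477f5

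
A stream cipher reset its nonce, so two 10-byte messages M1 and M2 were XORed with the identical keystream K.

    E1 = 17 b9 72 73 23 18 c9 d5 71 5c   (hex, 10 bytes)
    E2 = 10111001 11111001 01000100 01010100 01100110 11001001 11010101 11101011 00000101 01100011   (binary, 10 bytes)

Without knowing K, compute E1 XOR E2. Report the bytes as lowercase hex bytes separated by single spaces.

ae 40 36 27 45 d1 1c 3e 74 3f

E1 ⊕ E2 = (M1 ⊕ K) ⊕ (M2 ⊕ K) = M1 ⊕ M2 — the shared key cancels under XOR.
byte 0: 17 XOR b9 = ae
byte 1: b9 XOR f9 = 40
byte 2: 72 XOR 44 = 36
byte 3: 73 XOR 54 = 27
byte 4: 23 XOR 66 = 45
byte 5: 18 XOR c9 = d1
byte 6: c9 XOR d5 = 1c
byte 7: d5 XOR eb = 3e
byte 8: 71 XOR 05 = 74
byte 9: 5c XOR 63 = 3f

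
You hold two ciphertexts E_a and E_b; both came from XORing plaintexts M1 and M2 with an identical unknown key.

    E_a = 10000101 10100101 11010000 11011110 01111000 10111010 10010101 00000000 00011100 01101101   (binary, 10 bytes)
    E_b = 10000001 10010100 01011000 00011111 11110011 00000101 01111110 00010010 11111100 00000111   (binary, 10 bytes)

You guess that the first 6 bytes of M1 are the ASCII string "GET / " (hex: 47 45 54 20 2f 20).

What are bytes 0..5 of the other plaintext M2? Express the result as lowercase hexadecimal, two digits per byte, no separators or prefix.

4374dce1a49f

First, E_a ⊕ E_b = (M1 ⊕ K) ⊕ (M2 ⊕ K) = M1 ⊕ M2, so the key drops out. Then M2 = (M1 ⊕ M2) ⊕ M1 over the first 6 bytes.
byte 0: (85 xor 81) xor 47 = 04 xor 47 = 43
byte 1: (a5 xor 94) xor 45 = 31 xor 45 = 74
byte 2: (d0 xor 58) xor 54 = 88 xor 54 = dc
byte 3: (de xor 1f) xor 20 = c1 xor 20 = e1
byte 4: (78 xor f3) xor 2f = 8b xor 2f = a4
byte 5: (ba xor 05) xor 20 = bf xor 20 = 9f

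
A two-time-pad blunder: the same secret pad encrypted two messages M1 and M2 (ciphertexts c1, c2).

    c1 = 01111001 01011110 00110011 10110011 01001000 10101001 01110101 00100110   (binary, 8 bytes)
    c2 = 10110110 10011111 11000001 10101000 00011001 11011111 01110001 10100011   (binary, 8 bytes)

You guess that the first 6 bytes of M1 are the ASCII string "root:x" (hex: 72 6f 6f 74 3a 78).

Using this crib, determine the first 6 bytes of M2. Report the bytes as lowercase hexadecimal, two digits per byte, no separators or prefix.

bdae9d6f6b0e

First, c1 ⊕ c2 = (M1 ⊕ K) ⊕ (M2 ⊕ K) = M1 ⊕ M2, so the key drops out. Then M2 = (M1 ⊕ M2) ⊕ M1 over the first 6 bytes.
byte 0: (79 xor b6) xor 72 = cf xor 72 = bd
byte 1: (5e xor 9f) xor 6f = c1 xor 6f = ae
byte 2: (33 xor c1) xor 6f = f2 xor 6f = 9d
byte 3: (b3 xor a8) xor 74 = 1b xor 74 = 6f
byte 4: (48 xor 19) xor 3a = 51 xor 3a = 6b
byte 5: (a9 xor df) xor 78 = 76 xor 78 = 0e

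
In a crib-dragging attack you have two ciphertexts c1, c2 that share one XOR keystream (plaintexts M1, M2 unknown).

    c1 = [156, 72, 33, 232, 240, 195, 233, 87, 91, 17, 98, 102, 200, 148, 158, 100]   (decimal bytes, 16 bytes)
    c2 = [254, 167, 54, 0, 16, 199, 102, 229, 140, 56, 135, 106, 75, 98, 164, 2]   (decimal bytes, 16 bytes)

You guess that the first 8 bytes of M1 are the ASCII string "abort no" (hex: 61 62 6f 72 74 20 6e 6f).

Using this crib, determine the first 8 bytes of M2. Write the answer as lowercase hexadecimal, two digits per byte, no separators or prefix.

038d789a9424e1dd

First, c1 ⊕ c2 = (M1 ⊕ K) ⊕ (M2 ⊕ K) = M1 ⊕ M2, so the key drops out. Then M2 = (M1 ⊕ M2) ⊕ M1 over the first 8 bytes.
byte 0: (9c xor fe) xor 61 = 62 xor 61 = 03
byte 1: (48 xor a7) xor 62 = ef xor 62 = 8d
byte 2: (21 xor 36) xor 6f = 17 xor 6f = 78
byte 3: (e8 xor 00) xor 72 = e8 xor 72 = 9a
byte 4: (f0 xor 10) xor 74 = e0 xor 74 = 94
byte 5: (c3 xor c7) xor 20 = 04 xor 20 = 24
byte 6: (e9 xor 66) xor 6e = 8f xor 6e = e1
byte 7: (57 xor e5) xor 6f = b2 xor 6f = dd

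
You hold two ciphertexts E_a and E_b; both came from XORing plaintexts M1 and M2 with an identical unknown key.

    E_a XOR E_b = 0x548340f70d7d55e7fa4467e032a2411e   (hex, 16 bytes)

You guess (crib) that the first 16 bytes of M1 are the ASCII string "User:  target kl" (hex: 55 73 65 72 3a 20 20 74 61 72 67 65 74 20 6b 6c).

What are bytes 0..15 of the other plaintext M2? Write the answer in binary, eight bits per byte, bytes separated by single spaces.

00000001 11110000 00100101 10000101 00110111 01011101 01110101 10010011 10011011 00110110 00000000 10000101 01000110 10000010 00101010 01110010

Since E_a ⊕ E_b = M1 ⊕ M2, XORing with the guessed M1 bytes yields the corresponding M2 bytes: M2 = (E_a ⊕ E_b) ⊕ M1.
54 XOR 55 = 01
83 XOR 73 = f0
40 XOR 65 = 25
f7 XOR 72 = 85
0d XOR 3a = 37
7d XOR 20 = 5d
55 XOR 20 = 75
e7 XOR 74 = 93
fa XOR 61 = 9b
44 XOR 72 = 36
67 XOR 67 = 00
e0 XOR 65 = 85
32 XOR 74 = 46
a2 XOR 20 = 82
41 XOR 6b = 2a
1e XOR 6c = 72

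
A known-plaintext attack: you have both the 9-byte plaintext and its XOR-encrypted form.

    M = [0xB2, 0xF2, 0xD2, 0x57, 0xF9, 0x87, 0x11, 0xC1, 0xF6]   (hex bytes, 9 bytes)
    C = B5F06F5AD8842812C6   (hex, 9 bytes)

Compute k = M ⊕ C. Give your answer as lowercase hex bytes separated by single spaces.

07 02 bd 0d 21 03 39 d3 30

Since C = M ⊕ k, XORing both sides with M gives k = M ⊕ C.
b2 ⊕ b5 = 07
f2 ⊕ f0 = 02
d2 ⊕ 6f = bd
57 ⊕ 5a = 0d
f9 ⊕ d8 = 21
87 ⊕ 84 = 03
11 ⊕ 28 = 39
c1 ⊕ 12 = d3
f6 ⊕ c6 = 30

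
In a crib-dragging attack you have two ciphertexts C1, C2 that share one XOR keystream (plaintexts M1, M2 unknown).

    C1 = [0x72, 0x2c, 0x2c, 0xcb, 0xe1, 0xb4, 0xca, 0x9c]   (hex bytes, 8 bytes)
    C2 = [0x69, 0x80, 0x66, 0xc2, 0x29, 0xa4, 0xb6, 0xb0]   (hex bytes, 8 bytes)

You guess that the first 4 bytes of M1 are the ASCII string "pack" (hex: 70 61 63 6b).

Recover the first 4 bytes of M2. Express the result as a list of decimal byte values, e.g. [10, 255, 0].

First, C1 ⊕ C2 = (M1 ⊕ K) ⊕ (M2 ⊕ K) = M1 ⊕ M2, so the key drops out. Then M2 = (M1 ⊕ M2) ⊕ M1 over the first 4 bytes.
byte 0: (72 XOR 69) XOR 70 = 1b XOR 70 = 6b
byte 1: (2c XOR 80) XOR 61 = ac XOR 61 = cd
byte 2: (2c XOR 66) XOR 63 = 4a XOR 63 = 29
byte 3: (cb XOR c2) XOR 6b = 09 XOR 6b = 62

[107, 205, 41, 98]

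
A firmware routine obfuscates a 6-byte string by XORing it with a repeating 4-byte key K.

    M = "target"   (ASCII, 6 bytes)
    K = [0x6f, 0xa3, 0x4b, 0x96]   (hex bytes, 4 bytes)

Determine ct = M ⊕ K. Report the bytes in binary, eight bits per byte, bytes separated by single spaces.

00011011 11000010 00111001 11110001 00001010 11010111

The 4-byte key repeats, so the effective keystream is 6f a3 4b 96 6f a3.
byte 0: 74 ^ 6f = 1b
byte 1: 61 ^ a3 = c2
byte 2: 72 ^ 4b = 39
byte 3: 67 ^ 96 = f1
byte 4: 65 ^ 6f = 0a
byte 5: 74 ^ a3 = d7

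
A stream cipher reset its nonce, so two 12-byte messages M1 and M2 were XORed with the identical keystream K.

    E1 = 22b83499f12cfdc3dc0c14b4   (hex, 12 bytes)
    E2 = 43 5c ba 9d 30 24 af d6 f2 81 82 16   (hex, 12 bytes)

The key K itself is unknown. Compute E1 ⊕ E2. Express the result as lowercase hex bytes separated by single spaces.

61 e4 8e 04 c1 08 52 15 2e 8d 96 a2

E1 ⊕ E2 = (M1 ⊕ K) ⊕ (M2 ⊕ K) = M1 ⊕ M2 — the shared key cancels under XOR.
22 xor 43 = 61
b8 xor 5c = e4
34 xor ba = 8e
99 xor 9d = 04
f1 xor 30 = c1
2c xor 24 = 08
fd xor af = 52
c3 xor d6 = 15
dc xor f2 = 2e
0c xor 81 = 8d
14 xor 82 = 96
b4 xor 16 = a2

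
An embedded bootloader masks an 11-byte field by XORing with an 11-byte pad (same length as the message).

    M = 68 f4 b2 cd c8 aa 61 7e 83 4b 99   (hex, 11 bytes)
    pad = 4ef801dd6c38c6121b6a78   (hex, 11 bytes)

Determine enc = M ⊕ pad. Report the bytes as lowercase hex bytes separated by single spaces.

XOR is its own inverse, so applying the key byte-wise gives the result directly.
68 xor 4e = 26
f4 xor f8 = 0c
b2 xor 01 = b3
cd xor dd = 10
c8 xor 6c = a4
aa xor 38 = 92
61 xor c6 = a7
7e xor 12 = 6c
83 xor 1b = 98
4b xor 6a = 21
99 xor 78 = e1

26 0c b3 10 a4 92 a7 6c 98 21 e1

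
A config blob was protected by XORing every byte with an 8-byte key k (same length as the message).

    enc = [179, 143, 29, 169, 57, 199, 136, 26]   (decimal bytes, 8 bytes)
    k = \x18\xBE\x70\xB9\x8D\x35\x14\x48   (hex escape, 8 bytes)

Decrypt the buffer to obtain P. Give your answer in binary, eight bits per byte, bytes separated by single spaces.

byte 0: b3 ^ 18 = ab
byte 1: 8f ^ be = 31
byte 2: 1d ^ 70 = 6d
byte 3: a9 ^ b9 = 10
byte 4: 39 ^ 8d = b4
byte 5: c7 ^ 35 = f2
byte 6: 88 ^ 14 = 9c
byte 7: 1a ^ 48 = 52

10101011 00110001 01101101 00010000 10110100 11110010 10011100 01010010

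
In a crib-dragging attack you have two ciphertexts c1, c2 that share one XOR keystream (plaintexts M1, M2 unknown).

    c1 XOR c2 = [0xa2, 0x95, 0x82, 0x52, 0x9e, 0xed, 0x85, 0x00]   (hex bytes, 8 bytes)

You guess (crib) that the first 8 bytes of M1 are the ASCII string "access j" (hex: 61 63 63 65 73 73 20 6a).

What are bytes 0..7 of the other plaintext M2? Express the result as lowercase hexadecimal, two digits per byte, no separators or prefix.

Since c1 ⊕ c2 = M1 ⊕ M2, XORing with the guessed M1 bytes yields the corresponding M2 bytes: M2 = (c1 ⊕ c2) ⊕ M1.
a2 ⊕ 61 = c3
95 ⊕ 63 = f6
82 ⊕ 63 = e1
52 ⊕ 65 = 37
9e ⊕ 73 = ed
ed ⊕ 73 = 9e
85 ⊕ 20 = a5
00 ⊕ 6a = 6a

c3f6e137ed9ea56a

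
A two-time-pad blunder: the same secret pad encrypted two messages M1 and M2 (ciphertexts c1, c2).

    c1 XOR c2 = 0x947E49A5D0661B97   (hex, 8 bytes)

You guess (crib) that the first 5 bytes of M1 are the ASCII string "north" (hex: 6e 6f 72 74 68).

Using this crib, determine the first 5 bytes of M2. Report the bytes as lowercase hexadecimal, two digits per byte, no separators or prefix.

Since c1 ⊕ c2 = M1 ⊕ M2, XORing with the guessed M1 bytes yields the corresponding M2 bytes: M2 = (c1 ⊕ c2) ⊕ M1.
94 ⊕ 6e = fa
7e ⊕ 6f = 11
49 ⊕ 72 = 3b
a5 ⊕ 74 = d1
d0 ⊕ 68 = b8

fa113bd1b8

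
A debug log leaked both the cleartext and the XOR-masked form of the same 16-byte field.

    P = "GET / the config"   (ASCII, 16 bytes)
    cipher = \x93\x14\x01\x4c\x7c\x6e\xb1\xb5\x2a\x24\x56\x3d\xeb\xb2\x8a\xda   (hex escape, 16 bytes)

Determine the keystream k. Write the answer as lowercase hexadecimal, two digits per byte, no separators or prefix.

d451556c534ec5dd4f04355285d4e3bd

Since cipher = P ⊕ k, XORing both sides with P gives k = P ⊕ cipher.
byte 0: 47 ⊕ 93 = d4
byte 1: 45 ⊕ 14 = 51
byte 2: 54 ⊕ 01 = 55
byte 3: 20 ⊕ 4c = 6c
byte 4: 2f ⊕ 7c = 53
byte 5: 20 ⊕ 6e = 4e
byte 6: 74 ⊕ b1 = c5
byte 7: 68 ⊕ b5 = dd
byte 8: 65 ⊕ 2a = 4f
byte 9: 20 ⊕ 24 = 04
byte 10: 63 ⊕ 56 = 35
byte 11: 6f ⊕ 3d = 52
byte 12: 6e ⊕ eb = 85
byte 13: 66 ⊕ b2 = d4
byte 14: 69 ⊕ 8a = e3
byte 15: 67 ⊕ da = bd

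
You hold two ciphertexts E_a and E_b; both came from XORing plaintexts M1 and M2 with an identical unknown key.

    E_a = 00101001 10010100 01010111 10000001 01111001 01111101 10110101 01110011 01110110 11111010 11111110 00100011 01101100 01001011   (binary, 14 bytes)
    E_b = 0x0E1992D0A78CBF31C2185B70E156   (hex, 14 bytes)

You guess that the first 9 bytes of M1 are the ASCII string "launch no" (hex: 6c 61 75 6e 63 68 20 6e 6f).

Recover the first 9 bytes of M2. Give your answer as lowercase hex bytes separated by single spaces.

4b ec b0 3f bd 99 2a 2c db

First, E_a ⊕ E_b = (M1 ⊕ K) ⊕ (M2 ⊕ K) = M1 ⊕ M2, so the key drops out. Then M2 = (M1 ⊕ M2) ⊕ M1 over the first 9 bytes.
byte 0: (29 ^ 0e) ^ 6c = 27 ^ 6c = 4b
byte 1: (94 ^ 19) ^ 61 = 8d ^ 61 = ec
byte 2: (57 ^ 92) ^ 75 = c5 ^ 75 = b0
byte 3: (81 ^ d0) ^ 6e = 51 ^ 6e = 3f
byte 4: (79 ^ a7) ^ 63 = de ^ 63 = bd
byte 5: (7d ^ 8c) ^ 68 = f1 ^ 68 = 99
byte 6: (b5 ^ bf) ^ 20 = 0a ^ 20 = 2a
byte 7: (73 ^ 31) ^ 6e = 42 ^ 6e = 2c
byte 8: (76 ^ c2) ^ 6f = b4 ^ 6f = db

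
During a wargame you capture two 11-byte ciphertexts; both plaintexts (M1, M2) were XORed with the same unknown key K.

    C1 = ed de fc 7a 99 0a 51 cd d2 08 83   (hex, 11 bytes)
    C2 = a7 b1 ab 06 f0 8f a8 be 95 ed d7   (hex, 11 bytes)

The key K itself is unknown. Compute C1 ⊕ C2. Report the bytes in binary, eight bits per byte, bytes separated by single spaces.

01001010 01101111 01010111 01111100 01101001 10000101 11111001 01110011 01000111 11100101 01010100

C1 ⊕ C2 = (M1 ⊕ K) ⊕ (M2 ⊕ K) = M1 ⊕ M2 — the shared key cancels under XOR.
byte 0: ed ^ a7 = 4a
byte 1: de ^ b1 = 6f
byte 2: fc ^ ab = 57
byte 3: 7a ^ 06 = 7c
byte 4: 99 ^ f0 = 69
byte 5: 0a ^ 8f = 85
byte 6: 51 ^ a8 = f9
byte 7: cd ^ be = 73
byte 8: d2 ^ 95 = 47
byte 9: 08 ^ ed = e5
byte 10: 83 ^ d7 = 54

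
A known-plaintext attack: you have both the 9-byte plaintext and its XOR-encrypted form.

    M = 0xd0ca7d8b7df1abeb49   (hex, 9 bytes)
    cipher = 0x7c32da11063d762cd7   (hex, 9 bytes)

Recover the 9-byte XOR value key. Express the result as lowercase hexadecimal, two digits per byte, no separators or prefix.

Since cipher = M ⊕ key, XORing both sides with M gives key = M ⊕ cipher.
byte 0: d0 ⊕ 7c = ac
byte 1: ca ⊕ 32 = f8
byte 2: 7d ⊕ da = a7
byte 3: 8b ⊕ 11 = 9a
byte 4: 7d ⊕ 06 = 7b
byte 5: f1 ⊕ 3d = cc
byte 6: ab ⊕ 76 = dd
byte 7: eb ⊕ 2c = c7
byte 8: 49 ⊕ d7 = 9e

acf8a79a7bccddc79e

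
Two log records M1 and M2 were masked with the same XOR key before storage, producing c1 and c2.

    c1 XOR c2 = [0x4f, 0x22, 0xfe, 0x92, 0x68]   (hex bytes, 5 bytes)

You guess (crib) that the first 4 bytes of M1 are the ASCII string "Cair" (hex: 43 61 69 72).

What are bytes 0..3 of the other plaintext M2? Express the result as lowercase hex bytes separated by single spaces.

Since c1 ⊕ c2 = M1 ⊕ M2, XORing with the guessed M1 bytes yields the corresponding M2 bytes: M2 = (c1 ⊕ c2) ⊕ M1.
byte 0:  79 ^  67 =  12
byte 1:  34 ^  97 =  67
byte 2: 254 ^ 105 = 151
byte 3: 146 ^ 114 = 224

0c 43 97 e0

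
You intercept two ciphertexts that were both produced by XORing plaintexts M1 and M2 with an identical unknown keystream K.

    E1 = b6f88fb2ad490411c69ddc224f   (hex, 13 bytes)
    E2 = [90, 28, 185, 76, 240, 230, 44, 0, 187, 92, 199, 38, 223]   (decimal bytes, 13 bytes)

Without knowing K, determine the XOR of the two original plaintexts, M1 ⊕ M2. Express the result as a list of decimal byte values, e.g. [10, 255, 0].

[236, 228, 54, 254, 93, 175, 40, 17, 125, 193, 27, 4, 144]

E1 ⊕ E2 = (M1 ⊕ K) ⊕ (M2 ⊕ K) = M1 ⊕ M2 — the shared key cancels under XOR.
b6 ⊕ 5a = ec
f8 ⊕ 1c = e4
8f ⊕ b9 = 36
b2 ⊕ 4c = fe
ad ⊕ f0 = 5d
49 ⊕ e6 = af
04 ⊕ 2c = 28
11 ⊕ 00 = 11
c6 ⊕ bb = 7d
9d ⊕ 5c = c1
dc ⊕ c7 = 1b
22 ⊕ 26 = 04
4f ⊕ df = 90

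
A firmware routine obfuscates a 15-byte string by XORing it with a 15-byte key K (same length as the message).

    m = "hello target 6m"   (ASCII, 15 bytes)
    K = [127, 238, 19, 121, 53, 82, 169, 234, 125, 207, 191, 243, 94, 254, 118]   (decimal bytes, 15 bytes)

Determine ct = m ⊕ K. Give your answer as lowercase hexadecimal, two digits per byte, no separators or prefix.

byte 0: 104 xor 127 =  23
byte 1: 101 xor 238 = 139
byte 2: 108 xor  19 = 127
byte 3: 108 xor 121 =  21
byte 4: 111 xor  53 =  90
byte 5:  32 xor  82 = 114
byte 6: 116 xor 169 = 221
byte 7:  97 xor 234 = 139
byte 8: 114 xor 125 =  15
byte 9: 103 xor 207 = 168
byte 10: 101 xor 191 = 218
byte 11: 116 xor 243 = 135
byte 12:  32 xor  94 = 126
byte 13:  54 xor 254 = 200
byte 14: 109 xor 118 =  27

178b7f155a72dd8b0fa8da877ec81b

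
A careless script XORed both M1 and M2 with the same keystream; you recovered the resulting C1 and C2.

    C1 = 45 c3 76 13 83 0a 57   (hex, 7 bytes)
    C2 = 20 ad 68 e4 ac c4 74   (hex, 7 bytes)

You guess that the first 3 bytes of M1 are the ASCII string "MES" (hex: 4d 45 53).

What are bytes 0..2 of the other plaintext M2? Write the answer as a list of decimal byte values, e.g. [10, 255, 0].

First, C1 ⊕ C2 = (M1 ⊕ K) ⊕ (M2 ⊕ K) = M1 ⊕ M2, so the key drops out. Then M2 = (M1 ⊕ M2) ⊕ M1 over the first 3 bytes.
byte 0: (45 ⊕ 20) ⊕ 4d = 65 ⊕ 4d = 28
byte 1: (c3 ⊕ ad) ⊕ 45 = 6e ⊕ 45 = 2b
byte 2: (76 ⊕ 68) ⊕ 53 = 1e ⊕ 53 = 4d

[40, 43, 77]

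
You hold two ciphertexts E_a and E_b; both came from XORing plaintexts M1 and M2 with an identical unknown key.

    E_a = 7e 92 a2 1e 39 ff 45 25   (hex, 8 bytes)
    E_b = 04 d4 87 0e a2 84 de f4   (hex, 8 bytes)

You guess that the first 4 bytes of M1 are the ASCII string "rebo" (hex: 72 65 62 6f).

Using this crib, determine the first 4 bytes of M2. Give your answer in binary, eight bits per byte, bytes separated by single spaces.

00001000 00100011 01000111 01111111

First, E_a ⊕ E_b = (M1 ⊕ K) ⊕ (M2 ⊕ K) = M1 ⊕ M2, so the key drops out. Then M2 = (M1 ⊕ M2) ⊕ M1 over the first 4 bytes.
byte 0: (7e ⊕ 04) ⊕ 72 = 7a ⊕ 72 = 08
byte 1: (92 ⊕ d4) ⊕ 65 = 46 ⊕ 65 = 23
byte 2: (a2 ⊕ 87) ⊕ 62 = 25 ⊕ 62 = 47
byte 3: (1e ⊕ 0e) ⊕ 6f = 10 ⊕ 6f = 7f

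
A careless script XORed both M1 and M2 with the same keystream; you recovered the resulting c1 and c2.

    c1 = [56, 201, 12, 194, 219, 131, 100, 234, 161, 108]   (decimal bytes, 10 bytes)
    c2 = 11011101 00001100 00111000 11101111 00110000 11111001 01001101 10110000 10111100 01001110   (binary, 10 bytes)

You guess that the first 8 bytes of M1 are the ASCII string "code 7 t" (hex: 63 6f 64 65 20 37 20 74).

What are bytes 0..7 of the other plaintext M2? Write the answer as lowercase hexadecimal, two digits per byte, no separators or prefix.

86aa5048cb4d092e

First, c1 ⊕ c2 = (M1 ⊕ K) ⊕ (M2 ⊕ K) = M1 ⊕ M2, so the key drops out. Then M2 = (M1 ⊕ M2) ⊕ M1 over the first 8 bytes.
byte 0: (38 ^ dd) ^ 63 = e5 ^ 63 = 86
byte 1: (c9 ^ 0c) ^ 6f = c5 ^ 6f = aa
byte 2: (0c ^ 38) ^ 64 = 34 ^ 64 = 50
byte 3: (c2 ^ ef) ^ 65 = 2d ^ 65 = 48
byte 4: (db ^ 30) ^ 20 = eb ^ 20 = cb
byte 5: (83 ^ f9) ^ 37 = 7a ^ 37 = 4d
byte 6: (64 ^ 4d) ^ 20 = 29 ^ 20 = 09
byte 7: (ea ^ b0) ^ 74 = 5a ^ 74 = 2e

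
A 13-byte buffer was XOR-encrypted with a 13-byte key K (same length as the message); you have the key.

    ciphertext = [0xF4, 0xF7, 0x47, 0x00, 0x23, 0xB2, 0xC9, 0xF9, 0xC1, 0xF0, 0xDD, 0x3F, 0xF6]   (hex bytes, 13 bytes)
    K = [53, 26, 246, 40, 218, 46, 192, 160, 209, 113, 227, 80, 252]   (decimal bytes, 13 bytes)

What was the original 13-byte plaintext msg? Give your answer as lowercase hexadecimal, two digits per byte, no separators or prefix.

XOR is its own inverse, so applying the key byte-wise gives the result directly.
byte 0: f4 xor 35 = c1
byte 1: f7 xor 1a = ed
byte 2: 47 xor f6 = b1
byte 3: 00 xor 28 = 28
byte 4: 23 xor da = f9
byte 5: b2 xor 2e = 9c
byte 6: c9 xor c0 = 09
byte 7: f9 xor a0 = 59
byte 8: c1 xor d1 = 10
byte 9: f0 xor 71 = 81
byte 10: dd xor e3 = 3e
byte 11: 3f xor 50 = 6f
byte 12: f6 xor fc = 0a

c1edb128f99c095910813e6f0a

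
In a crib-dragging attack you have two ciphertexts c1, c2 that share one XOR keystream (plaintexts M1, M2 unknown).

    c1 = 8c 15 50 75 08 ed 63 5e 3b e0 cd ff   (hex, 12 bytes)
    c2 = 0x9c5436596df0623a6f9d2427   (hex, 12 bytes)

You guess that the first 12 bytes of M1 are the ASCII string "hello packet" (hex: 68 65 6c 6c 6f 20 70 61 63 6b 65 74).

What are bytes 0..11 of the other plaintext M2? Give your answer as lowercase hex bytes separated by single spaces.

78 24 0a 40 0a 3d 71 05 37 16 8c ac

First, c1 ⊕ c2 = (M1 ⊕ K) ⊕ (M2 ⊕ K) = M1 ⊕ M2, so the key drops out. Then M2 = (M1 ⊕ M2) ⊕ M1 over the first 12 bytes.
byte 0: (8c xor 9c) xor 68 = 10 xor 68 = 78
byte 1: (15 xor 54) xor 65 = 41 xor 65 = 24
byte 2: (50 xor 36) xor 6c = 66 xor 6c = 0a
byte 3: (75 xor 59) xor 6c = 2c xor 6c = 40
byte 4: (08 xor 6d) xor 6f = 65 xor 6f = 0a
byte 5: (ed xor f0) xor 20 = 1d xor 20 = 3d
byte 6: (63 xor 62) xor 70 = 01 xor 70 = 71
byte 7: (5e xor 3a) xor 61 = 64 xor 61 = 05
byte 8: (3b xor 6f) xor 63 = 54 xor 63 = 37
byte 9: (e0 xor 9d) xor 6b = 7d xor 6b = 16
byte 10: (cd xor 24) xor 65 = e9 xor 65 = 8c
byte 11: (ff xor 27) xor 74 = d8 xor 74 = ac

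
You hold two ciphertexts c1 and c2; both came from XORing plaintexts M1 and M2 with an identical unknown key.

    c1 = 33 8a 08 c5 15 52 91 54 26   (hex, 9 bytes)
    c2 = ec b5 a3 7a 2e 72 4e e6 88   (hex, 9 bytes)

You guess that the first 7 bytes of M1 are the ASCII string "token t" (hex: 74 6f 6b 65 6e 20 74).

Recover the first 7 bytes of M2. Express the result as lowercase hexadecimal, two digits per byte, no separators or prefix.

ab50c0da5500ab

First, c1 ⊕ c2 = (M1 ⊕ K) ⊕ (M2 ⊕ K) = M1 ⊕ M2, so the key drops out. Then M2 = (M1 ⊕ M2) ⊕ M1 over the first 7 bytes.
byte 0: (33 xor ec) xor 74 = df xor 74 = ab
byte 1: (8a xor b5) xor 6f = 3f xor 6f = 50
byte 2: (08 xor a3) xor 6b = ab xor 6b = c0
byte 3: (c5 xor 7a) xor 65 = bf xor 65 = da
byte 4: (15 xor 2e) xor 6e = 3b xor 6e = 55
byte 5: (52 xor 72) xor 20 = 20 xor 20 = 00
byte 6: (91 xor 4e) xor 74 = df xor 74 = ab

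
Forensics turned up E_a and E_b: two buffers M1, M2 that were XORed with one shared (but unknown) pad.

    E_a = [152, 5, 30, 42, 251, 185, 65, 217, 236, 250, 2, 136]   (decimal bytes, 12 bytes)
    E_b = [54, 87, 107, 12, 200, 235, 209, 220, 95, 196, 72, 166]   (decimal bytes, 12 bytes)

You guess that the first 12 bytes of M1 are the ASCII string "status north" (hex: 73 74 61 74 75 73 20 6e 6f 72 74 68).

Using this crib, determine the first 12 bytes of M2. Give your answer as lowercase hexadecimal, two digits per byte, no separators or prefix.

First, E_a ⊕ E_b = (M1 ⊕ K) ⊕ (M2 ⊕ K) = M1 ⊕ M2, so the key drops out. Then M2 = (M1 ⊕ M2) ⊕ M1 over the first 12 bytes.
byte 0: (98 xor 36) xor 73 = ae xor 73 = dd
byte 1: (05 xor 57) xor 74 = 52 xor 74 = 26
byte 2: (1e xor 6b) xor 61 = 75 xor 61 = 14
byte 3: (2a xor 0c) xor 74 = 26 xor 74 = 52
byte 4: (fb xor c8) xor 75 = 33 xor 75 = 46
byte 5: (b9 xor eb) xor 73 = 52 xor 73 = 21
byte 6: (41 xor d1) xor 20 = 90 xor 20 = b0
byte 7: (d9 xor dc) xor 6e = 05 xor 6e = 6b
byte 8: (ec xor 5f) xor 6f = b3 xor 6f = dc
byte 9: (fa xor c4) xor 72 = 3e xor 72 = 4c
byte 10: (02 xor 48) xor 74 = 4a xor 74 = 3e
byte 11: (88 xor a6) xor 68 = 2e xor 68 = 46

dd2614524621b06bdc4c3e46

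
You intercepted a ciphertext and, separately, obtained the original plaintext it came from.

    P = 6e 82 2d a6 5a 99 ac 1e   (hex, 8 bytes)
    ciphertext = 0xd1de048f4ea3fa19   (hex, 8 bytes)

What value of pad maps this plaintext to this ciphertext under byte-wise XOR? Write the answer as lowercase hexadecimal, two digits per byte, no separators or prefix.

bf5c2929143a5607

Since ciphertext = P ⊕ pad, XORing both sides with P gives pad = P ⊕ ciphertext.
6e XOR d1 = bf
82 XOR de = 5c
2d XOR 04 = 29
a6 XOR 8f = 29
5a XOR 4e = 14
99 XOR a3 = 3a
ac XOR fa = 56
1e XOR 19 = 07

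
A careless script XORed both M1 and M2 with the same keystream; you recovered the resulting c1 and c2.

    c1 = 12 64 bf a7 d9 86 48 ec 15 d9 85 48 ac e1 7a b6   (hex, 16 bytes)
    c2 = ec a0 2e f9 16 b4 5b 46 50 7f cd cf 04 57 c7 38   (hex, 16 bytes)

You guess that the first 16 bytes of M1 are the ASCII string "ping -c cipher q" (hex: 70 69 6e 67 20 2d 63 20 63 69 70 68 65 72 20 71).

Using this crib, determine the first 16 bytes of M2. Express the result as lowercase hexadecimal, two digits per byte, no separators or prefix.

8eadff39ef1f708a26cf38efcdc49dff

First, c1 ⊕ c2 = (M1 ⊕ K) ⊕ (M2 ⊕ K) = M1 ⊕ M2, so the key drops out. Then M2 = (M1 ⊕ M2) ⊕ M1 over the first 16 bytes.
byte 0: (12 XOR ec) XOR 70 = fe XOR 70 = 8e
byte 1: (64 XOR a0) XOR 69 = c4 XOR 69 = ad
byte 2: (bf XOR 2e) XOR 6e = 91 XOR 6e = ff
byte 3: (a7 XOR f9) XOR 67 = 5e XOR 67 = 39
byte 4: (d9 XOR 16) XOR 20 = cf XOR 20 = ef
byte 5: (86 XOR b4) XOR 2d = 32 XOR 2d = 1f
byte 6: (48 XOR 5b) XOR 63 = 13 XOR 63 = 70
byte 7: (ec XOR 46) XOR 20 = aa XOR 20 = 8a
byte 8: (15 XOR 50) XOR 63 = 45 XOR 63 = 26
byte 9: (d9 XOR 7f) XOR 69 = a6 XOR 69 = cf
byte 10: (85 XOR cd) XOR 70 = 48 XOR 70 = 38
byte 11: (48 XOR cf) XOR 68 = 87 XOR 68 = ef
byte 12: (ac XOR 04) XOR 65 = a8 XOR 65 = cd
byte 13: (e1 XOR 57) XOR 72 = b6 XOR 72 = c4
byte 14: (7a XOR c7) XOR 20 = bd XOR 20 = 9d
byte 15: (b6 XOR 38) XOR 71 = 8e XOR 71 = ff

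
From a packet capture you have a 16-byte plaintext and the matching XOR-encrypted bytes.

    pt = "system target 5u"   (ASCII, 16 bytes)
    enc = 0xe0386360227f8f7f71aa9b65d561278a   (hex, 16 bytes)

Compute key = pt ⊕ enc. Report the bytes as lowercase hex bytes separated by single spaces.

Since enc = pt ⊕ key, XORing both sides with pt gives key = pt ⊕ enc.
73 XOR e0 = 93
79 XOR 38 = 41
73 XOR 63 = 10
74 XOR 60 = 14
65 XOR 22 = 47
6d XOR 7f = 12
20 XOR 8f = af
74 XOR 7f = 0b
61 XOR 71 = 10
72 XOR aa = d8
67 XOR 9b = fc
65 XOR 65 = 00
74 XOR d5 = a1
20 XOR 61 = 41
35 XOR 27 = 12
75 XOR 8a = ff

93 41 10 14 47 12 af 0b 10 d8 fc 00 a1 41 12 ff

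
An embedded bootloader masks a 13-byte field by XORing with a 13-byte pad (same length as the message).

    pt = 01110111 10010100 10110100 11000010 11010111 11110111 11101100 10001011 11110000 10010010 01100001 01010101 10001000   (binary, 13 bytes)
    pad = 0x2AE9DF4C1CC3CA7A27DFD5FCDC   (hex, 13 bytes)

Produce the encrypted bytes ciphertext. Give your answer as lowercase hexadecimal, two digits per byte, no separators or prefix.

119 ⊕  42 =  93
148 ⊕ 233 = 125
180 ⊕ 223 = 107
194 ⊕  76 = 142
215 ⊕  28 = 203
247 ⊕ 195 =  52
236 ⊕ 202 =  38
139 ⊕ 122 = 241
240 ⊕  39 = 215
146 ⊕ 223 =  77
 97 ⊕ 213 = 180
 85 ⊕ 252 = 169
136 ⊕ 220 =  84

5d7d6b8ecb3426f1d74db4a954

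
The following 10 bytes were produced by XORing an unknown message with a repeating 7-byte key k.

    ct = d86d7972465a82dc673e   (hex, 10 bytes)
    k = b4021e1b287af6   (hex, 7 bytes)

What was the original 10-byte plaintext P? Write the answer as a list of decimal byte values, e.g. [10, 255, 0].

The 7-byte key repeats, so the effective keystream is b4 02 1e 1b 28 7a f6 b4 02 1e.
byte 0: 216 ⊕ 180 = 108
byte 1: 109 ⊕   2 = 111
byte 2: 121 ⊕  30 = 103
byte 3: 114 ⊕  27 = 105
byte 4:  70 ⊕  40 = 110
byte 5:  90 ⊕ 122 =  32
byte 6: 130 ⊕ 246 = 116
byte 7: 220 ⊕ 180 = 104
byte 8: 103 ⊕   2 = 101
byte 9:  62 ⊕  30 =  32

[108, 111, 103, 105, 110, 32, 116, 104, 101, 32]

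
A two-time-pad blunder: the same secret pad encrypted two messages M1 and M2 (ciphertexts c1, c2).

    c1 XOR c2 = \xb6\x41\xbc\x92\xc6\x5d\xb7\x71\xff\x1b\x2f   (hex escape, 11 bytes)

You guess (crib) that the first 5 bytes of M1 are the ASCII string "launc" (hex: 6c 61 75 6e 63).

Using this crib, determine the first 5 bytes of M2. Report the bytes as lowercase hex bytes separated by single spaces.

Since c1 ⊕ c2 = M1 ⊕ M2, XORing with the guessed M1 bytes yields the corresponding M2 bytes: M2 = (c1 ⊕ c2) ⊕ M1.
b6 ⊕ 6c = da
41 ⊕ 61 = 20
bc ⊕ 75 = c9
92 ⊕ 6e = fc
c6 ⊕ 63 = a5

da 20 c9 fc a5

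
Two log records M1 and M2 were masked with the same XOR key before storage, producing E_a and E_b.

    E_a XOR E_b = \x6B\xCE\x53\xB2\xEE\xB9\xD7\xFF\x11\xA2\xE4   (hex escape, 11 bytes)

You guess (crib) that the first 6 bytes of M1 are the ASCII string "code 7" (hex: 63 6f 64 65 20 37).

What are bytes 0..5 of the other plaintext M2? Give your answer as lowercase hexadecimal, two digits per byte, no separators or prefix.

08a137d7ce8e

Since E_a ⊕ E_b = M1 ⊕ M2, XORing with the guessed M1 bytes yields the corresponding M2 bytes: M2 = (E_a ⊕ E_b) ⊕ M1.
byte 0: 6b ^ 63 = 08
byte 1: ce ^ 6f = a1
byte 2: 53 ^ 64 = 37
byte 3: b2 ^ 65 = d7
byte 4: ee ^ 20 = ce
byte 5: b9 ^ 37 = 8e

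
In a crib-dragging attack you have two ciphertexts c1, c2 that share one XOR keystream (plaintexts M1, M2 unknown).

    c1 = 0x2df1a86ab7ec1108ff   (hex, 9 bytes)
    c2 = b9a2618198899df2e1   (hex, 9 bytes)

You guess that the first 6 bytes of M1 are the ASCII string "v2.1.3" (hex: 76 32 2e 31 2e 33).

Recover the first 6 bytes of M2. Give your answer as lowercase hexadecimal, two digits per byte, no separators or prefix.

e261e7da0156

First, c1 ⊕ c2 = (M1 ⊕ K) ⊕ (M2 ⊕ K) = M1 ⊕ M2, so the key drops out. Then M2 = (M1 ⊕ M2) ⊕ M1 over the first 6 bytes.
byte 0: (2d XOR b9) XOR 76 = 94 XOR 76 = e2
byte 1: (f1 XOR a2) XOR 32 = 53 XOR 32 = 61
byte 2: (a8 XOR 61) XOR 2e = c9 XOR 2e = e7
byte 3: (6a XOR 81) XOR 31 = eb XOR 31 = da
byte 4: (b7 XOR 98) XOR 2e = 2f XOR 2e = 01
byte 5: (ec XOR 89) XOR 33 = 65 XOR 33 = 56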